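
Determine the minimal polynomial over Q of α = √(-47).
m_α(x) = x^2 + 47

α satisfies α^2 + 47 = 0, so x^2 + 47 annihilates α. Since d = -47 is squarefree and ≠ 1, it is not a perfect square in Q, so x^2 + 47 has no rational root and is therefore irreducible over Q (a degree-2 polynomial over a field is irreducible iff it has no root). Hence m_α(x) = x^2 + 47.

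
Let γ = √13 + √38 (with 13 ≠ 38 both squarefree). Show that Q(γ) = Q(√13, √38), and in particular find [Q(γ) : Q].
[Q(γ) : Q] = 4 (equivalently, Q(γ) = Q(√13, √38))

Obviously Q(γ) ⊆ Q(√13, √38), and [Q(√13, √38):Q] = 4 (since 13, 38 are distinct squarefree integers > 1 with 494 not a perfect square). To show equality we compute the minimal polynomial of γ. From γ = √13 + √38: γ^2 = 13 + 2√(494) + 38 = 51 + 2√(494), so γ^2 - 51 = 2√(494); squaring, (γ^2 - 51)^2 = 4·494, i.e. γ^4 - 102γ^2 + 2601 - 1976 = 0, i.e. γ^4 - 102γ^2 + 625 = 0. So γ is a root of x^4 - 102x^2 + 625. This polynomial is irreducible over Q: it has no rational root (each ±√13 ± √38 is irrational), and any factorization into two quadratics over Q would force √(494) ∈ Q (pairing opposite roots) or √13, √38 ∈ Q (other pairings), all impossible. Hence [Q(γ):Q] = 4 = [Q(√13, √38):Q], so Q(γ) = Q(√13, √38).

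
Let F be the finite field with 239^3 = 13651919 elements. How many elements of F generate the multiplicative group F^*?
There are φ(13651918) = 5215104 primitive elements

F_q^* is cyclic of order q - 1 = 13651918. A cyclic group of order m has exactly φ(m) generators. Here m = 13651918 = 2 · 7 · 17 · 19 · 3019, so the number of primitive elements is φ(13651918) = 5215104.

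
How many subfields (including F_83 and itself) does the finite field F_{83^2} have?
F_{83^2} has 2 subfields

The subfields of F_{p^n} are exactly the fields F_{p^d} for d | n (each is the fixed field of the unique index-d subgroup of Gal(F_{p^n}/F_p) ≅ Z/nZ). The divisors of n = 2 are {1, 2}, giving 2 subfields: F_{83^1}, F_{83^2}.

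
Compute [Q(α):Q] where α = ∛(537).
[Q(α):Q] = 3

The minimal polynomial of α is x^3 - 537, irreducible over Q since 537 is not a perfect cube (so x^3 - 537 has no rational root). Hence [Q(α):Q] = deg(m_α) = 3.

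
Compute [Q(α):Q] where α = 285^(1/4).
[Q(α):Q] = 4

α is a root of x^4 - 285. By Eisenstein's criterion at the prime p = 3 (which divides the constant term 285 but p^2 = 9 does not, since 285 is squarefree), x^4 - 285 is irreducible over Q. Hence [Q(α):Q] = 4.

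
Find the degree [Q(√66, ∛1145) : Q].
[Q(√66, ∛1145) : Q] = 6

Let L = Q(√66, ∛1145). Since Q(√66) ⊂ L and [Q(√66):Q] = 2, the tower law gives 2 | [L:Q]. Likewise Q(∛1145) ⊂ L with [Q(∛1145):Q] = 3 (because 1145 is not a perfect cube), so 3 | [L:Q]. As gcd(2,3) = 1, [L:Q] is divisible by 6. Conversely L is generated over Q by √66 and ∛1145, so [L:Q] ≤ 2·3 = 6. Therefore [Q(√66, ∛1145) : Q] = 6.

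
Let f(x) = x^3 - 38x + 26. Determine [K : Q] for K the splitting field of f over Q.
[K : Q] = 6

By the rational root test, any rational root of the monic integer polynomial f(x) = x^3 - 38x + 26 must be an integer dividing the constant term 26, i.e. one of ±{1, 2, 13, 26}. Evaluating: f(1) = -11, f(-1) = 63, f(2) = -42, f(-2) = 94, f(13) = 1729, f(-13) = -1677, f(26) = 16614, f(-26) = -16562; none is 0, so f has no rational root and is therefore irreducible over Q (a cubic with no linear factor over a field is irreducible). For an irreducible cubic, the Galois group is A_3 or S_3 according as the discriminant disc(f) = -4a^3 - 27b^2 = -4·(-38)^3 - 27·(26)^2 = 201236 is or is not a square in Q. Here disc(f) = 201236 is not a perfect square in Q, so the Galois group of f over Q is not contained in A_3 and must be all of S_3. The splitting field has degree |S_3| = 6 over Q, so [K : Q] = 6.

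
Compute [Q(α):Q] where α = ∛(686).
[Q(α):Q] = 3

The minimal polynomial of α is x^3 - 686, irreducible over Q since 686 is not a perfect cube (so x^3 - 686 has no rational root). Hence [Q(α):Q] = deg(m_α) = 3.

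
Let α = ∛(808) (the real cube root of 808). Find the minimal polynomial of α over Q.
m_α(x) = x^3 - 808

α satisfies α^3 = 808, so x^3 - 808 annihilates α. By the rational root test, a rational root p/q (in lowest terms) of x^3 - 808 would satisfy p^3 = 808 q^3, forcing q = 1 and p^3 = 808; but 808 is not a perfect cube, contradiction. A monic cubic over Q with no rational root is irreducible (any nontrivial factorization would include a linear factor). Hence x^3 - 808 is the minimal polynomial of α, and in particular [Q(α):Q] = 3.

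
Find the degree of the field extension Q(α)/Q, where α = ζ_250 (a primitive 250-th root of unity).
[Q(α):Q] = 100

The minimal polynomial of ζ_250 over Q is the 250-th cyclotomic polynomial Φ_250(x), which is irreducible over Q and has degree φ(250) = 100. Hence [Q(α):Q] = φ(250) = 100.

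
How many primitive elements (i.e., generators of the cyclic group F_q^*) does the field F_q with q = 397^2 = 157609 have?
There are φ(157608) = 47520 primitive elements

F_q^* is cyclic of order q - 1 = 157608. A cyclic group of order m has exactly φ(m) generators. Here m = 157608 = 2^3 · 3^2 · 11 · 199, so the number of primitive elements is φ(157608) = 47520.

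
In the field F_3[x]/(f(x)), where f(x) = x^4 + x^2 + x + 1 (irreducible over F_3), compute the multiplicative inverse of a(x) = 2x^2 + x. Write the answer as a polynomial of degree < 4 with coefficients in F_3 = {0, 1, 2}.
a(x)^(-1) ≡ x^2 + x + 2 (mod f(x))

Since f is irreducible over F_3, F_3[x]/(f) is a field and a(x) ≠ 0 has an inverse. Apply the extended Euclidean algorithm to f(x) and a(x) in F_3[x]: f(x) = (2x^2 + 2x + 1)·a(x) + (1). The last nonzero remainder is the constant 1 = gcd(f, a) in F_3. Back-substituting through the division chain expresses 1 = s(x)·a(x) + t(x)·f(x) with s(x) ≡ x^2 + x + 2 (mod f), so a(x)^(-1) ≡ s(x) = x^2 + x + 2 (mod f). Check: (2x^2 + x)·(x^2 + x + 2) = 2x^4 + 2x^2 + 2x ≡ 1 (mod x^4 + x^2 + x + 1).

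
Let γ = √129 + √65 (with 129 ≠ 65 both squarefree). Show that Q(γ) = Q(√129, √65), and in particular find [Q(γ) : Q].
[Q(γ) : Q] = 4 (equivalently, Q(γ) = Q(√129, √65))

Obviously Q(γ) ⊆ Q(√129, √65), and [Q(√129, √65):Q] = 4 (since 129, 65 are distinct squarefree integers > 1 with 8385 not a perfect square). To show equality we compute the minimal polynomial of γ. From γ = √129 + √65: γ^2 = 129 + 2√(8385) + 65 = 194 + 2√(8385), so γ^2 - 194 = 2√(8385); squaring, (γ^2 - 194)^2 = 4·8385, i.e. γ^4 - 388γ^2 + 37636 - 33540 = 0, i.e. γ^4 - 388γ^2 + 4096 = 0. So γ is a root of x^4 - 388x^2 + 4096. This polynomial is irreducible over Q: it has no rational root (each ±√129 ± √65 is irrational), and any factorization into two quadratics over Q would force √(8385) ∈ Q (pairing opposite roots) or √129, √65 ∈ Q (other pairings), all impossible. Hence [Q(γ):Q] = 4 = [Q(√129, √65):Q], so Q(γ) = Q(√129, √65).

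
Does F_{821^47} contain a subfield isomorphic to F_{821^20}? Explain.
No: F_{821^20} is not a subfield of F_{821^47}

F_{p^m} embeds in F_{p^n} iff m | n. Here 20 ∤ 47 (since 47 = 2·20 + 7 with remainder 7 ≠ 0), so F_{821^20} is not a subfield of F_{821^47}. Equivalently: if it were, the tower law would give 20 = [F_{821^20}:F_821] dividing [F_{821^47}:F_821] = 47, contradiction.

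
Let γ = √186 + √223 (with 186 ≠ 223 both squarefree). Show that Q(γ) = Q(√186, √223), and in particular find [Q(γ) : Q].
[Q(γ) : Q] = 4 (equivalently, Q(γ) = Q(√186, √223))

Obviously Q(γ) ⊆ Q(√186, √223), and [Q(√186, √223):Q] = 4 (since 186, 223 are distinct squarefree integers > 1 with 41478 not a perfect square). To show equality we compute the minimal polynomial of γ. From γ = √186 + √223: γ^2 = 186 + 2√(41478) + 223 = 409 + 2√(41478), so γ^2 - 409 = 2√(41478); squaring, (γ^2 - 409)^2 = 4·41478, i.e. γ^4 - 818γ^2 + 167281 - 165912 = 0, i.e. γ^4 - 818γ^2 + 1369 = 0. So γ is a root of x^4 - 818x^2 + 1369. This polynomial is irreducible over Q: it has no rational root (each ±√186 ± √223 is irrational), and any factorization into two quadratics over Q would force √(41478) ∈ Q (pairing opposite roots) or √186, √223 ∈ Q (other pairings), all impossible. Hence [Q(γ):Q] = 4 = [Q(√186, √223):Q], so Q(γ) = Q(√186, √223).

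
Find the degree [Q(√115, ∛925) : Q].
[Q(√115, ∛925) : Q] = 6

Let L = Q(√115, ∛925). Since Q(√115) ⊂ L and [Q(√115):Q] = 2, the tower law gives 2 | [L:Q]. Likewise Q(∛925) ⊂ L with [Q(∛925):Q] = 3 (because 925 is not a perfect cube), so 3 | [L:Q]. As gcd(2,3) = 1, [L:Q] is divisible by 6. Conversely L is generated over Q by √115 and ∛925, so [L:Q] ≤ 2·3 = 6. Therefore [Q(√115, ∛925) : Q] = 6.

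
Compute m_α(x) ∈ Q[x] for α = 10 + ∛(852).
m_α(x) = x^3 - 30x^2 + 300x - 1852

Set β = α - 10 = ∛(852), so β^3 = 852. Then (α - 10)^3 - 852 = 0, i.e. α is a root of g(x) = (x - 10)^3 - 852 = x^3 - 30x^2 + 300x - 1852. Since g(x) = h(x - 10) where h(x) = x^3 - 852, and h is irreducible over Q (because 852 is not a perfect cube, so h has no rational root, and a monic cubic with no rational root is irreducible), g is also irreducible (irreducibility is preserved under the substitution x → x - 10). Hence m_α(x) = x^3 - 30x^2 + 300x - 1852.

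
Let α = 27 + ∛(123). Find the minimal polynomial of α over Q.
m_α(x) = x^3 - 81x^2 + 2187x - 19806

Set β = α - 27 = ∛(123), so β^3 = 123. Then (α - 27)^3 - 123 = 0, i.e. α is a root of g(x) = (x - 27)^3 - 123 = x^3 - 81x^2 + 2187x - 19806. Since g(x) = h(x - 27) where h(x) = x^3 - 123, and h is irreducible over Q (because 123 is not a perfect cube, so h has no rational root, and a monic cubic with no rational root is irreducible), g is also irreducible (irreducibility is preserved under the substitution x → x - 27). Hence m_α(x) = x^3 - 81x^2 + 2187x - 19806.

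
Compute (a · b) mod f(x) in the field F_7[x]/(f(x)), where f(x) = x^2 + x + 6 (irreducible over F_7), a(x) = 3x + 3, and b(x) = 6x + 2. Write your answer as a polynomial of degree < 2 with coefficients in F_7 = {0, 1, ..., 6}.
a · b ≡ 6x + 3 (mod f(x))

Multiply in F_7[x]: a(x)·b(x) = (3x + 3)·(6x + 2) = 4x^2 + 3x + 6. This has degree ≥ 2, so divide by f(x) over F_7: 4x^2 + 3x + 6 = (4)·(x^2 + x + 6) + (6x + 3). Hence a·b ≡ 6x + 3 (mod f). (F_7[x]/(f) is a field with 7^2 = 49 elements since f is irreducible of degree 2.)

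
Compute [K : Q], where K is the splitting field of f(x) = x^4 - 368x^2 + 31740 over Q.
[K : Q] = 4

Solving the quadratic in x^2: x^2 = (368 ± √(368^2 - 4·31740))/2 = (368 ± √8464)/2 = (368 ± 92)/2, giving x^2 = 138 or x^2 = 230. So f(x) = (x^2 - 138)(x^2 - 230) and the roots of f are ±√138, ±√230. Hence the splitting field is K = Q(√138, √230). Since 138 and 230 are distinct squarefree integers > 1, their product 31740 is not a perfect square, so √230 ∉ Q(√138). By the tower law [K:Q] = [Q(√138,√230):Q(√138)] · [Q(√138):Q] = 2 · 2 = 4.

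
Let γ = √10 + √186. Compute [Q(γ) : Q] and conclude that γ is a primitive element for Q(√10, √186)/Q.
[Q(γ) : Q] = 4 (equivalently, Q(γ) = Q(√10, √186))

Obviously Q(γ) ⊆ Q(√10, √186), and [Q(√10, √186):Q] = 4 (since 10, 186 are distinct squarefree integers > 1 with 1860 not a perfect square). To show equality we compute the minimal polynomial of γ. From γ = √10 + √186: γ^2 = 10 + 2√(1860) + 186 = 196 + 2√(1860), so γ^2 - 196 = 2√(1860); squaring, (γ^2 - 196)^2 = 4·1860, i.e. γ^4 - 392γ^2 + 38416 - 7440 = 0, i.e. γ^4 - 392γ^2 + 30976 = 0. So γ is a root of x^4 - 392x^2 + 30976. This polynomial is irreducible over Q: it has no rational root (each ±√10 ± √186 is irrational), and any factorization into two quadratics over Q would force √(1860) ∈ Q (pairing opposite roots) or √10, √186 ∈ Q (other pairings), all impossible. Hence [Q(γ):Q] = 4 = [Q(√10, √186):Q], so Q(γ) = Q(√10, √186).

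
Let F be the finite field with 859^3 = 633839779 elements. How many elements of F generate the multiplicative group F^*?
There are φ(633839778) = 177297120 primitive elements

F_q^* is cyclic of order q - 1 = 633839778. A cyclic group of order m has exactly φ(m) generators. Here m = 633839778 = 2 · 3^2 · 11 · 13 · 246247, so the number of primitive elements is φ(633839778) = 177297120.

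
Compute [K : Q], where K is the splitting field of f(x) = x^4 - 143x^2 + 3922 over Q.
[K : Q] = 4

Solving the quadratic in x^2: x^2 = (143 ± √(143^2 - 4·3922))/2 = (143 ± √4761)/2 = (143 ± 69)/2, giving x^2 = 37 or x^2 = 106. So f(x) = (x^2 - 37)(x^2 - 106) and the roots of f are ±√37, ±√106. Hence the splitting field is K = Q(√37, √106). Since 37 and 106 are distinct squarefree integers > 1, their product 3922 is not a perfect square, so √106 ∉ Q(√37). By the tower law [K:Q] = [Q(√37,√106):Q(√37)] · [Q(√37):Q] = 2 · 2 = 4.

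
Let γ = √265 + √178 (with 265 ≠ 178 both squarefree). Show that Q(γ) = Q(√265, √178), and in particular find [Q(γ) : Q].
[Q(γ) : Q] = 4 (equivalently, Q(γ) = Q(√265, √178))

Obviously Q(γ) ⊆ Q(√265, √178), and [Q(√265, √178):Q] = 4 (since 265, 178 are distinct squarefree integers > 1 with 47170 not a perfect square). To show equality we compute the minimal polynomial of γ. From γ = √265 + √178: γ^2 = 265 + 2√(47170) + 178 = 443 + 2√(47170), so γ^2 - 443 = 2√(47170); squaring, (γ^2 - 443)^2 = 4·47170, i.e. γ^4 - 886γ^2 + 196249 - 188680 = 0, i.e. γ^4 - 886γ^2 + 7569 = 0. So γ is a root of x^4 - 886x^2 + 7569. This polynomial is irreducible over Q: it has no rational root (each ±√265 ± √178 is irrational), and any factorization into two quadratics over Q would force √(47170) ∈ Q (pairing opposite roots) or √265, √178 ∈ Q (other pairings), all impossible. Hence [Q(γ):Q] = 4 = [Q(√265, √178):Q], so Q(γ) = Q(√265, √178).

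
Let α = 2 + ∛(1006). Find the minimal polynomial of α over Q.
m_α(x) = x^3 - 6x^2 + 12x - 1014

Set β = α - 2 = ∛(1006), so β^3 = 1006. Then (α - 2)^3 - 1006 = 0, i.e. α is a root of g(x) = (x - 2)^3 - 1006 = x^3 - 6x^2 + 12x - 1014. Since g(x) = h(x - 2) where h(x) = x^3 - 1006, and h is irreducible over Q (because 1006 is not a perfect cube, so h has no rational root, and a monic cubic with no rational root is irreducible), g is also irreducible (irreducibility is preserved under the substitution x → x - 2). Hence m_α(x) = x^3 - 6x^2 + 12x - 1014.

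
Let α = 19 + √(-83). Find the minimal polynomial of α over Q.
m_α(x) = x^2 - 38x + 444

From α - 19 = √(-83), squaring gives (α - 19)^2 = -83, i.e. α^2 - 38α + 361 = -83, so α^2 - 38α + 444 = 0. The discriminant of x^2 - 38x + 444 is (-38)^2 - 4·(444) = 1444 - 1776 = -332, and 4·(-83) is not a perfect square in Q since -83 is squarefree and ≠ 1. Hence x^2 - 38x + 444 is irreducible over Q and is the minimal polynomial of α.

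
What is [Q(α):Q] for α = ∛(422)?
[Q(α):Q] = 3

The minimal polynomial of α is x^3 - 422, irreducible over Q since 422 is not a perfect cube (so x^3 - 422 has no rational root). Hence [Q(α):Q] = deg(m_α) = 3.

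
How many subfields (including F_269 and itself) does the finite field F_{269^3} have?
F_{269^3} has 2 subfields

The subfields of F_{p^n} are exactly the fields F_{p^d} for d | n (each is the fixed field of the unique index-d subgroup of Gal(F_{p^n}/F_p) ≅ Z/nZ). The divisors of n = 3 are {1, 3}, giving 2 subfields: F_{269^1}, F_{269^3}.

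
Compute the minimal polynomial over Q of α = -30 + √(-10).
m_α(x) = x^2 + 60x + 910

From α + 30 = √(-10), squaring gives (α + 30)^2 = -10, i.e. α^2 + 60α + 900 = -10, so α^2 + 60α + 910 = 0. The discriminant of x^2 + 60x + 910 is (60)^2 - 4·(910) = 3600 - 3640 = -40, and 4·(-10) is not a perfect square in Q since -10 is squarefree and ≠ 1. Hence x^2 + 60x + 910 is irreducible over Q and is the minimal polynomial of α.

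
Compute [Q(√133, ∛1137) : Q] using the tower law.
[Q(√133, ∛1137) : Q] = 6

Let L = Q(√133, ∛1137). Since Q(√133) ⊂ L and [Q(√133):Q] = 2, the tower law gives 2 | [L:Q]. Likewise Q(∛1137) ⊂ L with [Q(∛1137):Q] = 3 (because 1137 is not a perfect cube), so 3 | [L:Q]. As gcd(2,3) = 1, [L:Q] is divisible by 6. Conversely L is generated over Q by √133 and ∛1137, so [L:Q] ≤ 2·3 = 6. Therefore [Q(√133, ∛1137) : Q] = 6.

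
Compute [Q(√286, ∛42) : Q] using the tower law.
[Q(√286, ∛42) : Q] = 6

Let L = Q(√286, ∛42). Since Q(√286) ⊂ L and [Q(√286):Q] = 2, the tower law gives 2 | [L:Q]. Likewise Q(∛42) ⊂ L with [Q(∛42):Q] = 3 (because 42 is not a perfect cube), so 3 | [L:Q]. As gcd(2,3) = 1, [L:Q] is divisible by 6. Conversely L is generated over Q by √286 and ∛42, so [L:Q] ≤ 2·3 = 6. Therefore [Q(√286, ∛42) : Q] = 6.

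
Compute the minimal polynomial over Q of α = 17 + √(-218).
m_α(x) = x^2 - 34x + 507

From α - 17 = √(-218), squaring gives (α - 17)^2 = -218, i.e. α^2 - 34α + 289 = -218, so α^2 - 34α + 507 = 0. The discriminant of x^2 - 34x + 507 is (-34)^2 - 4·(507) = 1156 - 2028 = -872, and 4·(-218) is not a perfect square in Q since -218 is squarefree and ≠ 1. Hence x^2 - 34x + 507 is irreducible over Q and is the minimal polynomial of α.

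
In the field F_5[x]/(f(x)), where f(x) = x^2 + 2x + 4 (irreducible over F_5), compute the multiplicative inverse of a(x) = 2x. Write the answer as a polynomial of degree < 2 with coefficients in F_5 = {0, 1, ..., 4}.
a(x)^(-1) ≡ 3x + 1 (mod f(x))

Since f is irreducible over F_5, F_5[x]/(f) is a field and a(x) ≠ 0 has an inverse. Apply the extended Euclidean algorithm to f(x) and a(x) in F_5[x]: f(x) = (3x + 1)·a(x) + (4). The last nonzero remainder is the constant 4 = gcd(f, a) in F_5. Back-substituting through the division chain expresses 4 = s(x)·a(x) + t(x)·f(x) with s(x) ≡ 2x + 4 (mod f), so (2x + 4)·a(x) ≡ 4 (mod f). Multiplying by 4^(-1) ≡ 4 in F_5 gives a(x)^(-1) ≡ 4·(2x + 4) ≡ 3x + 1 (mod f). Check: (2x)·(3x + 1) = x^2 + 2x ≡ 1 (mod x^2 + 2x + 4).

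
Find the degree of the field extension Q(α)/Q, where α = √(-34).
[Q(α):Q] = 2

[Q(α):Q] equals the degree of the minimal polynomial of α. Here α^2 = -34 and x^2 + 34 is irreducible (d = -34 is squarefree, ≠ 1, hence not a square), so deg(m_α) = 2. Thus [Q(α):Q] = 2.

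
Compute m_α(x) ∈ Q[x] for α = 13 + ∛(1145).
m_α(x) = x^3 - 39x^2 + 507x - 3342

Set β = α - 13 = ∛(1145), so β^3 = 1145. Then (α - 13)^3 - 1145 = 0, i.e. α is a root of g(x) = (x - 13)^3 - 1145 = x^3 - 39x^2 + 507x - 3342. Since g(x) = h(x - 13) where h(x) = x^3 - 1145, and h is irreducible over Q (because 1145 is not a perfect cube, so h has no rational root, and a monic cubic with no rational root is irreducible), g is also irreducible (irreducibility is preserved under the substitution x → x - 13). Hence m_α(x) = x^3 - 39x^2 + 507x - 3342.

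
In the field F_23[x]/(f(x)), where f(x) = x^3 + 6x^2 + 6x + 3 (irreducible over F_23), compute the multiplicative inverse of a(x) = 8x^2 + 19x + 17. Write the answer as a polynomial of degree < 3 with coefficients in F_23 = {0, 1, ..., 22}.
a(x)^(-1) ≡ 8x^2 + 21x + 5 (mod f(x))

Since f is irreducible over F_23, F_23[x]/(f) is a field and a(x) ≠ 0 has an inverse. Apply the extended Euclidean algorithm to f(x) and a(x) in F_23[x]: f(x) = (3x + 8)·a(x) + (10x + 5);  a(x) = (10x + 13)·(10x + 5) + (21). The last nonzero remainder is the constant 21 = gcd(f, a) in F_23. Back-substituting through the division chain expresses 21 = s(x)·a(x) + t(x)·f(x) with s(x) ≡ 7x^2 + 4x + 13 (mod f), so (7x^2 + 4x + 13)·a(x) ≡ 21 (mod f). Multiplying by 21^(-1) ≡ 11 in F_23 gives a(x)^(-1) ≡ 11·(7x^2 + 4x + 13) ≡ 8x^2 + 21x + 5 (mod f). Check: (8x^2 + 19x + 17)·(8x^2 + 21x + 5) = 18x^4 + 21x^3 + 15x + 16 ≡ 1 (mod x^3 + 6x^2 + 6x + 3).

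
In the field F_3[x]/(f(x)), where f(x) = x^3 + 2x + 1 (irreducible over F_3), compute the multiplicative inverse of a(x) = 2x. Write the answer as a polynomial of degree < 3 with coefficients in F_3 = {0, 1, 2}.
a(x)^(-1) ≡ x^2 + 2 (mod f(x))

Since f is irreducible over F_3, F_3[x]/(f) is a field and a(x) ≠ 0 has an inverse. Apply the extended Euclidean algorithm to f(x) and a(x) in F_3[x]: f(x) = (2x^2 + 1)·a(x) + (1). The last nonzero remainder is the constant 1 = gcd(f, a) in F_3. Back-substituting through the division chain expresses 1 = s(x)·a(x) + t(x)·f(x) with s(x) ≡ x^2 + 2 (mod f), so a(x)^(-1) ≡ s(x) = x^2 + 2 (mod f). Check: (2x)·(x^2 + 2) = 2x^3 + x ≡ 1 (mod x^3 + 2x + 1).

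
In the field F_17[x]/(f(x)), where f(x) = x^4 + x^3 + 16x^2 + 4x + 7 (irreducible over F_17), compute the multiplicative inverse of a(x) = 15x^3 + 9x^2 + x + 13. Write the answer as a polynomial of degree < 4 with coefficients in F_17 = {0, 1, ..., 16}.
a(x)^(-1) ≡ 10x^3 + 11x^2 + 7x + 14 (mod f(x))

Since f is irreducible over F_17, F_17[x]/(f) is a field and a(x) ≠ 0 has an inverse. Apply the extended Euclidean algorithm to f(x) and a(x) in F_17[x]: f(x) = (8x + 10)·a(x) + (3x^2 + 9x + 13);  a(x) = (5x + 5)·(3x^2 + 9x + 13) + (10x + 16);  (3x^2 + 9x + 13) = (2x + 13)·(10x + 16) + (9). The last nonzero remainder is the constant 9 = gcd(f, a) in F_17. Back-substituting through the division chain expresses 9 = s(x)·a(x) + t(x)·f(x) with s(x) ≡ 5x^3 + 14x^2 + 12x + 7 (mod f), so (5x^3 + 14x^2 + 12x + 7)·a(x) ≡ 9 (mod f). Multiplying by 9^(-1) ≡ 2 in F_17 gives a(x)^(-1) ≡ 2·(5x^3 + 14x^2 + 12x + 7) ≡ 10x^3 + 11x^2 + 7x + 14 (mod f). Check: (15x^3 + 9x^2 + x + 13)·(10x^3 + 11x^2 + 7x + 14) = 14x^6 + 10x^4 + 6x^3 + 4x^2 + 3x + 12 ≡ 1 (mod x^4 + x^3 + 16x^2 + 4x + 7).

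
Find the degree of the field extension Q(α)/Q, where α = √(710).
[Q(α):Q] = 2

[Q(α):Q] equals the degree of the minimal polynomial of α. Here α^2 = 710 and x^2 - 710 is irreducible (d = 710 is squarefree, ≠ 1, hence not a square), so deg(m_α) = 2. Thus [Q(α):Q] = 2.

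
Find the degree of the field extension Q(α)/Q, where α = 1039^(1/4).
[Q(α):Q] = 4

α is a root of x^4 - 1039. By Eisenstein's criterion at the prime p = 1039 (which divides the constant term 1039 but p^2 = 1079521 does not, since 1039 is squarefree), x^4 - 1039 is irreducible over Q. Hence [Q(α):Q] = 4.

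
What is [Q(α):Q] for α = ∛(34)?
[Q(α):Q] = 3

The minimal polynomial of α is x^3 - 34, irreducible over Q since 34 is not a perfect cube (so x^3 - 34 has no rational root). Hence [Q(α):Q] = deg(m_α) = 3.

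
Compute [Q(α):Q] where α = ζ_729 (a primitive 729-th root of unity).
[Q(α):Q] = 486

The minimal polynomial of ζ_729 over Q is the 729-th cyclotomic polynomial Φ_729(x), which is irreducible over Q and has degree φ(729) = 486. Hence [Q(α):Q] = φ(729) = 486.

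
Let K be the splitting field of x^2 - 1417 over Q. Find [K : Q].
[K : Q] = 2

f(x) = x^2 - 1417 factors as (x - √1417)(x + √1417). The splitting field is K = Q(√1417). Since 1417 is squarefree and > 1, it is not a perfect square, so x^2 - 1417 is irreducible over Q and [Q(√1417) : Q] = 2. Hence [K : Q] = 2.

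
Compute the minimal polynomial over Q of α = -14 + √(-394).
m_α(x) = x^2 + 28x + 590

From α + 14 = √(-394), squaring gives (α + 14)^2 = -394, i.e. α^2 + 28α + 196 = -394, so α^2 + 28α + 590 = 0. The discriminant of x^2 + 28x + 590 is (28)^2 - 4·(590) = 784 - 2360 = -1576, and 4·(-394) is not a perfect square in Q since -394 is squarefree and ≠ 1. Hence x^2 + 28x + 590 is irreducible over Q and is the minimal polynomial of α.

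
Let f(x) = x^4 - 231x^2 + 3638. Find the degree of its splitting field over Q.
[K : Q] = 4

Solving the quadratic in x^2: x^2 = (231 ± √(231^2 - 4·3638))/2 = (231 ± √38809)/2 = (231 ± 197)/2, giving x^2 = 214 or x^2 = 17. So f(x) = (x^2 - 214)(x^2 - 17) and the roots of f are ±√214, ±√17. Hence the splitting field is K = Q(√214, √17). Since 214 and 17 are distinct squarefree integers > 1, their product 3638 is not a perfect square, so √17 ∉ Q(√214). By the tower law [K:Q] = [Q(√214,√17):Q(√214)] · [Q(√214):Q] = 2 · 2 = 4.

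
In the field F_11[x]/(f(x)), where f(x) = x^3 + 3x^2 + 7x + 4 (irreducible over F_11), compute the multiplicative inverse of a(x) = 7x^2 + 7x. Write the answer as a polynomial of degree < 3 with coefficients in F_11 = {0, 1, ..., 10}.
a(x)^(-1) ≡ x^2 + 1 (mod f(x))

Since f is irreducible over F_11, F_11[x]/(f) is a field and a(x) ≠ 0 has an inverse. Apply the extended Euclidean algorithm to f(x) and a(x) in F_11[x]: f(x) = (8x + 5)·a(x) + (5x + 4);  a(x) = (8x + 6)·(5x + 4) + (9). The last nonzero remainder is the constant 9 = gcd(f, a) in F_11. Back-substituting through the division chain expresses 9 = s(x)·a(x) + t(x)·f(x) with s(x) ≡ 9x^2 + 9 (mod f), so (9x^2 + 9)·a(x) ≡ 9 (mod f). Multiplying by 9^(-1) ≡ 5 in F_11 gives a(x)^(-1) ≡ 5·(9x^2 + 9) ≡ x^2 + 1 (mod f). Check: (7x^2 + 7x)·(x^2 + 1) = 7x^4 + 7x^3 + 7x^2 + 7x ≡ 1 (mod x^3 + 3x^2 + 7x + 4).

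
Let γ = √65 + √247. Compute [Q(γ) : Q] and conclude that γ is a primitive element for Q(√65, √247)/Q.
[Q(γ) : Q] = 4 (equivalently, Q(γ) = Q(√65, √247))

Obviously Q(γ) ⊆ Q(√65, √247), and [Q(√65, √247):Q] = 4 (since 65, 247 are distinct squarefree integers > 1 with 16055 not a perfect square). To show equality we compute the minimal polynomial of γ. From γ = √65 + √247: γ^2 = 65 + 2√(16055) + 247 = 312 + 2√(16055), so γ^2 - 312 = 2√(16055); squaring, (γ^2 - 312)^2 = 4·16055, i.e. γ^4 - 624γ^2 + 97344 - 64220 = 0, i.e. γ^4 - 624γ^2 + 33124 = 0. So γ is a root of x^4 - 624x^2 + 33124. This polynomial is irreducible over Q: it has no rational root (each ±√65 ± √247 is irrational), and any factorization into two quadratics over Q would force √(16055) ∈ Q (pairing opposite roots) or √65, √247 ∈ Q (other pairings), all impossible. Hence [Q(γ):Q] = 4 = [Q(√65, √247):Q], so Q(γ) = Q(√65, √247).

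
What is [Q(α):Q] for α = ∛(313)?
[Q(α):Q] = 3

The minimal polynomial of α is x^3 - 313, irreducible over Q since 313 is not a perfect cube (so x^3 - 313 has no rational root). Hence [Q(α):Q] = deg(m_α) = 3.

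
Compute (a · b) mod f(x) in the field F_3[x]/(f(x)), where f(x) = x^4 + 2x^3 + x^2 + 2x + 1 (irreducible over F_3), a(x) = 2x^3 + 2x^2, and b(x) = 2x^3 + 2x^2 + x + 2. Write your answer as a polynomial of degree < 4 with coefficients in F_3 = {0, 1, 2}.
a · b ≡ x^2 + 2x + 1 (mod f(x))

Multiply in F_3[x]: a(x)·b(x) = (2x^3 + 2x^2)·(2x^3 + 2x^2 + x + 2) = x^6 + 2x^5 + x^2. This has degree ≥ 4, so divide by f(x) over F_3: x^6 + 2x^5 + x^2 = (x^2 + 2)·(x^4 + 2x^3 + x^2 + 2x + 1) + (x^2 + 2x + 1). Hence a·b ≡ x^2 + 2x + 1 (mod f). (F_3[x]/(f) is a field with 3^4 = 81 elements since f is irreducible of degree 4.)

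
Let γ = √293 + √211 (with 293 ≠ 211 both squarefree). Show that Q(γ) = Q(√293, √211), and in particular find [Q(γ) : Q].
[Q(γ) : Q] = 4 (equivalently, Q(γ) = Q(√293, √211))

Obviously Q(γ) ⊆ Q(√293, √211), and [Q(√293, √211):Q] = 4 (since 293, 211 are distinct squarefree integers > 1 with 61823 not a perfect square). To show equality we compute the minimal polynomial of γ. From γ = √293 + √211: γ^2 = 293 + 2√(61823) + 211 = 504 + 2√(61823), so γ^2 - 504 = 2√(61823); squaring, (γ^2 - 504)^2 = 4·61823, i.e. γ^4 - 1008γ^2 + 254016 - 247292 = 0, i.e. γ^4 - 1008γ^2 + 6724 = 0. So γ is a root of x^4 - 1008x^2 + 6724. This polynomial is irreducible over Q: it has no rational root (each ±√293 ± √211 is irrational), and any factorization into two quadratics over Q would force √(61823) ∈ Q (pairing opposite roots) or √293, √211 ∈ Q (other pairings), all impossible. Hence [Q(γ):Q] = 4 = [Q(√293, √211):Q], so Q(γ) = Q(√293, √211).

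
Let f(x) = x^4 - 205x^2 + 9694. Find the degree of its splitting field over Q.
[K : Q] = 4

Solving the quadratic in x^2: x^2 = (205 ± √(205^2 - 4·9694))/2 = (205 ± √3249)/2 = (205 ± 57)/2, giving x^2 = 74 or x^2 = 131. So f(x) = (x^2 - 74)(x^2 - 131) and the roots of f are ±√74, ±√131. Hence the splitting field is K = Q(√74, √131). Since 74 and 131 are distinct squarefree integers > 1, their product 9694 is not a perfect square, so √131 ∉ Q(√74). By the tower law [K:Q] = [Q(√74,√131):Q(√74)] · [Q(√74):Q] = 2 · 2 = 4.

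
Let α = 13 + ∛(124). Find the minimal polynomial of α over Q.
m_α(x) = x^3 - 39x^2 + 507x - 2321

Set β = α - 13 = ∛(124), so β^3 = 124. Then (α - 13)^3 - 124 = 0, i.e. α is a root of g(x) = (x - 13)^3 - 124 = x^3 - 39x^2 + 507x - 2321. Since g(x) = h(x - 13) where h(x) = x^3 - 124, and h is irreducible over Q (because 124 is not a perfect cube, so h has no rational root, and a monic cubic with no rational root is irreducible), g is also irreducible (irreducibility is preserved under the substitution x → x - 13). Hence m_α(x) = x^3 - 39x^2 + 507x - 2321.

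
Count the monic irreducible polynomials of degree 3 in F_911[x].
There are 252019040 monic irreducible polynomials of degree 3 over F_911

Each element of F_{911^3} that lies in no proper subfield is a root of exactly one monic irreducible of degree 3 over F_911, and each such polynomial has 3 distinct roots in F_{911^3}. By Möbius inversion the count is N_911(3) = (1/3) Σ_{d|3} μ(3/d) · 911^d = (1/3)(μ(3)·911^1 + μ(1)·911^3) = 756057120/3 = 252019040.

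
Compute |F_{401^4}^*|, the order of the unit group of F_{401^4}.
|F_{401^4}^*| = 25856961600

F_{401^4} has 401^4 = 25856961601 elements; its multiplicative group consists of all nonzero elements, so |F_{401^4}^*| = 25856961601 - 1 = 25856961600. (It is cyclic since any finite subgroup of the multiplicative group of a field is cyclic.)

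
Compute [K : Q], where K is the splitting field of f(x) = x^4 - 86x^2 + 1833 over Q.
[K : Q] = 4

Solving the quadratic in x^2: x^2 = (86 ± √(86^2 - 4·1833))/2 = (86 ± √64)/2 = (86 ± 8)/2, giving x^2 = 39 or x^2 = 47. So f(x) = (x^2 - 39)(x^2 - 47) and the roots of f are ±√39, ±√47. Hence the splitting field is K = Q(√39, √47). Since 39 and 47 are distinct squarefree integers > 1, their product 1833 is not a perfect square, so √47 ∉ Q(√39). By the tower law [K:Q] = [Q(√39,√47):Q(√39)] · [Q(√39):Q] = 2 · 2 = 4.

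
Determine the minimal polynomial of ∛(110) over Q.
m_α(x) = x^3 - 110

α satisfies α^3 = 110, so x^3 - 110 annihilates α. By the rational root test, a rational root p/q (in lowest terms) of x^3 - 110 would satisfy p^3 = 110 q^3, forcing q = 1 and p^3 = 110; but 110 is not a perfect cube, contradiction. A monic cubic over Q with no rational root is irreducible (any nontrivial factorization would include a linear factor). Hence x^3 - 110 is the minimal polynomial of α, and in particular [Q(α):Q] = 3.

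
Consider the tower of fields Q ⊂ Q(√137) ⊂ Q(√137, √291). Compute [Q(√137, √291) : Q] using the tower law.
[Q(√137, √291) : Q] = 4

[Q(√137):Q] = 2 (min poly x^2 - 137, irreducible since 137 is squarefree > 1). For the top step, suppose √291 ∈ Q(√137), say √291 = c + d√137 with c, d ∈ Q. Squaring: 291 = c^2 + 137d^2 + 2cd√137. Since √137 ∉ Q this forces 2cd = 0. If d = 0 then √291 = c ∈ Q, contradicting 291 squarefree > 1. If c = 0 then 291 = 137d^2, so 137·291 = (137d)^2 is a perfect square in Q — but 137·291 = 39867 is not a perfect square (since 137 and 291 are distinct squarefree integers). Contradiction. Hence √291 ∉ Q(√137), so x^2 - 291 stays irreducible over Q(√137) and [Q(√137, √291) : Q(√137)] = 2. By the tower law, [Q(√137, √291) : Q] = 2 · 2 = 4.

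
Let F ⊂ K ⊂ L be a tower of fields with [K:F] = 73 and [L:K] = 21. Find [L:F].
[L:F] = 1533

The tower law says that for any tower of field extensions F ⊂ K ⊂ L with finite degrees, [L:F] = [L:K] · [K:F]. Here this gives [L:F] = 21 · 73 = 1533.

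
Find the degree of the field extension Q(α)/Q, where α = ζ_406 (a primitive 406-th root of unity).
[Q(α):Q] = 168

The minimal polynomial of ζ_406 over Q is the 406-th cyclotomic polynomial Φ_406(x), which is irreducible over Q and has degree φ(406) = 168. Hence [Q(α):Q] = φ(406) = 168.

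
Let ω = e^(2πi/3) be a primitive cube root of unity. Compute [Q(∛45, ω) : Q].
[Q(∛45, ω) : Q] = 6

[Q(∛45):Q] = 3 (min poly x^3 - 45, irreducible since 45 is not a perfect cube). [Q(ω):Q] = 2 (min poly x^2 + x + 1). Since Q(∛45) ⊂ R and ω ∉ R, we have ω ∉ Q(∛45), so x^2 + x + 1 remains irreducible over Q(∛45) and [Q(∛45, ω) : Q(∛45)] = 2. By the tower law, [Q(∛45, ω) : Q] = 3 · 2 = 6. (In fact Q(∛45, ω) is the splitting field of x^3 - 45 over Q.)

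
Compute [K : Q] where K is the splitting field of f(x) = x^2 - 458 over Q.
[K : Q] = 2

f(x) = x^2 - 458 factors as (x - √458)(x + √458). The splitting field is K = Q(√458). Since 458 is squarefree and > 1, it is not a perfect square, so x^2 - 458 is irreducible over Q and [Q(√458) : Q] = 2. Hence [K : Q] = 2.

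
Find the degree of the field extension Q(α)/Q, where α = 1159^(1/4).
[Q(α):Q] = 4

α is a root of x^4 - 1159. By Eisenstein's criterion at the prime p = 19 (which divides the constant term 1159 but p^2 = 361 does not, since 1159 is squarefree), x^4 - 1159 is irreducible over Q. Hence [Q(α):Q] = 4.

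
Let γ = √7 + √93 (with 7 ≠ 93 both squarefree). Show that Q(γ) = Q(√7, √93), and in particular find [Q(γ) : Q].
[Q(γ) : Q] = 4 (equivalently, Q(γ) = Q(√7, √93))

Obviously Q(γ) ⊆ Q(√7, √93), and [Q(√7, √93):Q] = 4 (since 7, 93 are distinct squarefree integers > 1 with 651 not a perfect square). To show equality we compute the minimal polynomial of γ. From γ = √7 + √93: γ^2 = 7 + 2√(651) + 93 = 100 + 2√(651), so γ^2 - 100 = 2√(651); squaring, (γ^2 - 100)^2 = 4·651, i.e. γ^4 - 200γ^2 + 10000 - 2604 = 0, i.e. γ^4 - 200γ^2 + 7396 = 0. So γ is a root of x^4 - 200x^2 + 7396. This polynomial is irreducible over Q: it has no rational root (each ±√7 ± √93 is irrational), and any factorization into two quadratics over Q would force √(651) ∈ Q (pairing opposite roots) or √7, √93 ∈ Q (other pairings), all impossible. Hence [Q(γ):Q] = 4 = [Q(√7, √93):Q], so Q(γ) = Q(√7, √93).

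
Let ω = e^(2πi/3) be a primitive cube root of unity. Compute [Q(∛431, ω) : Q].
[Q(∛431, ω) : Q] = 6

[Q(∛431):Q] = 3 (min poly x^3 - 431, irreducible since 431 is not a perfect cube). [Q(ω):Q] = 2 (min poly x^2 + x + 1). Since Q(∛431) ⊂ R and ω ∉ R, we have ω ∉ Q(∛431), so x^2 + x + 1 remains irreducible over Q(∛431) and [Q(∛431, ω) : Q(∛431)] = 2. By the tower law, [Q(∛431, ω) : Q] = 3 · 2 = 6. (In fact Q(∛431, ω) is the splitting field of x^3 - 431 over Q.)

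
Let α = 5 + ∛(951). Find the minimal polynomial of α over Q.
m_α(x) = x^3 - 15x^2 + 75x - 1076

Set β = α - 5 = ∛(951), so β^3 = 951. Then (α - 5)^3 - 951 = 0, i.e. α is a root of g(x) = (x - 5)^3 - 951 = x^3 - 15x^2 + 75x - 1076. Since g(x) = h(x - 5) where h(x) = x^3 - 951, and h is irreducible over Q (because 951 is not a perfect cube, so h has no rational root, and a monic cubic with no rational root is irreducible), g is also irreducible (irreducibility is preserved under the substitution x → x - 5). Hence m_α(x) = x^3 - 15x^2 + 75x - 1076.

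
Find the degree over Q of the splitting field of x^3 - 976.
[K : Q] = 6

The roots of x^3 - 976 are ∛976, ω∛976, ω^2∛976 where ω = e^(2πi/3) is a primitive cube root of unity, so K = Q(∛976, ω). Now [Q(∛976):Q] = 3 (since 976 is not a perfect cube, x^3 - 976 is irreducible) and [Q(ω):Q] = 2. Both 2 and 3 divide [K:Q], and [K:Q] ≤ 3·2 = 6, so [K:Q] = 6. (Equivalently: Q(∛976) ⊂ R but ω ∉ R, so [K : Q(∛976)] = 2.)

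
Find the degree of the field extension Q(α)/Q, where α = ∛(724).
[Q(α):Q] = 3

The minimal polynomial of α is x^3 - 724, irreducible over Q since 724 is not a perfect cube (so x^3 - 724 has no rational root). Hence [Q(α):Q] = deg(m_α) = 3.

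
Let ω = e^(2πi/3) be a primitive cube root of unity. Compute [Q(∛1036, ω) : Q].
[Q(∛1036, ω) : Q] = 6

[Q(∛1036):Q] = 3 (min poly x^3 - 1036, irreducible since 1036 is not a perfect cube). [Q(ω):Q] = 2 (min poly x^2 + x + 1). Since Q(∛1036) ⊂ R and ω ∉ R, we have ω ∉ Q(∛1036), so x^2 + x + 1 remains irreducible over Q(∛1036) and [Q(∛1036, ω) : Q(∛1036)] = 2. By the tower law, [Q(∛1036, ω) : Q] = 3 · 2 = 6. (In fact Q(∛1036, ω) is the splitting field of x^3 - 1036 over Q.)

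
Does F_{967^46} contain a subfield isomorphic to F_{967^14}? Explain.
No: F_{967^14} is not a subfield of F_{967^46}

F_{p^m} embeds in F_{p^n} iff m | n. Here 14 ∤ 46 (since 46 = 3·14 + 4 with remainder 4 ≠ 0), so F_{967^14} is not a subfield of F_{967^46}. Equivalently: if it were, the tower law would give 14 = [F_{967^14}:F_967] dividing [F_{967^46}:F_967] = 46, contradiction.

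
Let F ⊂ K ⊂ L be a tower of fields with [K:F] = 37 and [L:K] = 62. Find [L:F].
[L:F] = 2294

The tower law says that for any tower of field extensions F ⊂ K ⊂ L with finite degrees, [L:F] = [L:K] · [K:F]. Here this gives [L:F] = 62 · 37 = 2294.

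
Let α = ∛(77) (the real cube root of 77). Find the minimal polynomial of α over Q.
m_α(x) = x^3 - 77

α satisfies α^3 = 77, so x^3 - 77 annihilates α. By the rational root test, a rational root p/q (in lowest terms) of x^3 - 77 would satisfy p^3 = 77 q^3, forcing q = 1 and p^3 = 77; but 77 is not a perfect cube, contradiction. A monic cubic over Q with no rational root is irreducible (any nontrivial factorization would include a linear factor). Hence x^3 - 77 is the minimal polynomial of α, and in particular [Q(α):Q] = 3.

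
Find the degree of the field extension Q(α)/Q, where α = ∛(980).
[Q(α):Q] = 3

The minimal polynomial of α is x^3 - 980, irreducible over Q since 980 is not a perfect cube (so x^3 - 980 has no rational root). Hence [Q(α):Q] = deg(m_α) = 3.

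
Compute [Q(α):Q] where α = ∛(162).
[Q(α):Q] = 3

The minimal polynomial of α is x^3 - 162, irreducible over Q since 162 is not a perfect cube (so x^3 - 162 has no rational root). Hence [Q(α):Q] = deg(m_α) = 3.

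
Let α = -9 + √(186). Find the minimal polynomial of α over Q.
m_α(x) = x^2 + 18x - 105

From α + 9 = √(186), squaring gives (α + 9)^2 = 186, i.e. α^2 + 18α + 81 = 186, so α^2 + 18α - 105 = 0. The discriminant of x^2 + 18x - 105 is (18)^2 - 4·(-105) = 324 + 420 = 744, and 4·(186) is not a perfect square in Q since 186 is squarefree and ≠ 1. Hence x^2 + 18x - 105 is irreducible over Q and is the minimal polynomial of α.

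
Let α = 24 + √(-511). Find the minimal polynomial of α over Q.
m_α(x) = x^2 - 48x + 1087

From α - 24 = √(-511), squaring gives (α - 24)^2 = -511, i.e. α^2 - 48α + 576 = -511, so α^2 - 48α + 1087 = 0. The discriminant of x^2 - 48x + 1087 is (-48)^2 - 4·(1087) = 2304 - 4348 = -2044, and 4·(-511) is not a perfect square in Q since -511 is squarefree and ≠ 1. Hence x^2 - 48x + 1087 is irreducible over Q and is the minimal polynomial of α.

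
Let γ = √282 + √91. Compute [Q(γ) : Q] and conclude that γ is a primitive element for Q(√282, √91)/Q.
[Q(γ) : Q] = 4 (equivalently, Q(γ) = Q(√282, √91))

Obviously Q(γ) ⊆ Q(√282, √91), and [Q(√282, √91):Q] = 4 (since 282, 91 are distinct squarefree integers > 1 with 25662 not a perfect square). To show equality we compute the minimal polynomial of γ. From γ = √282 + √91: γ^2 = 282 + 2√(25662) + 91 = 373 + 2√(25662), so γ^2 - 373 = 2√(25662); squaring, (γ^2 - 373)^2 = 4·25662, i.e. γ^4 - 746γ^2 + 139129 - 102648 = 0, i.e. γ^4 - 746γ^2 + 36481 = 0. So γ is a root of x^4 - 746x^2 + 36481. This polynomial is irreducible over Q: it has no rational root (each ±√282 ± √91 is irrational), and any factorization into two quadratics over Q would force √(25662) ∈ Q (pairing opposite roots) or √282, √91 ∈ Q (other pairings), all impossible. Hence [Q(γ):Q] = 4 = [Q(√282, √91):Q], so Q(γ) = Q(√282, √91).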